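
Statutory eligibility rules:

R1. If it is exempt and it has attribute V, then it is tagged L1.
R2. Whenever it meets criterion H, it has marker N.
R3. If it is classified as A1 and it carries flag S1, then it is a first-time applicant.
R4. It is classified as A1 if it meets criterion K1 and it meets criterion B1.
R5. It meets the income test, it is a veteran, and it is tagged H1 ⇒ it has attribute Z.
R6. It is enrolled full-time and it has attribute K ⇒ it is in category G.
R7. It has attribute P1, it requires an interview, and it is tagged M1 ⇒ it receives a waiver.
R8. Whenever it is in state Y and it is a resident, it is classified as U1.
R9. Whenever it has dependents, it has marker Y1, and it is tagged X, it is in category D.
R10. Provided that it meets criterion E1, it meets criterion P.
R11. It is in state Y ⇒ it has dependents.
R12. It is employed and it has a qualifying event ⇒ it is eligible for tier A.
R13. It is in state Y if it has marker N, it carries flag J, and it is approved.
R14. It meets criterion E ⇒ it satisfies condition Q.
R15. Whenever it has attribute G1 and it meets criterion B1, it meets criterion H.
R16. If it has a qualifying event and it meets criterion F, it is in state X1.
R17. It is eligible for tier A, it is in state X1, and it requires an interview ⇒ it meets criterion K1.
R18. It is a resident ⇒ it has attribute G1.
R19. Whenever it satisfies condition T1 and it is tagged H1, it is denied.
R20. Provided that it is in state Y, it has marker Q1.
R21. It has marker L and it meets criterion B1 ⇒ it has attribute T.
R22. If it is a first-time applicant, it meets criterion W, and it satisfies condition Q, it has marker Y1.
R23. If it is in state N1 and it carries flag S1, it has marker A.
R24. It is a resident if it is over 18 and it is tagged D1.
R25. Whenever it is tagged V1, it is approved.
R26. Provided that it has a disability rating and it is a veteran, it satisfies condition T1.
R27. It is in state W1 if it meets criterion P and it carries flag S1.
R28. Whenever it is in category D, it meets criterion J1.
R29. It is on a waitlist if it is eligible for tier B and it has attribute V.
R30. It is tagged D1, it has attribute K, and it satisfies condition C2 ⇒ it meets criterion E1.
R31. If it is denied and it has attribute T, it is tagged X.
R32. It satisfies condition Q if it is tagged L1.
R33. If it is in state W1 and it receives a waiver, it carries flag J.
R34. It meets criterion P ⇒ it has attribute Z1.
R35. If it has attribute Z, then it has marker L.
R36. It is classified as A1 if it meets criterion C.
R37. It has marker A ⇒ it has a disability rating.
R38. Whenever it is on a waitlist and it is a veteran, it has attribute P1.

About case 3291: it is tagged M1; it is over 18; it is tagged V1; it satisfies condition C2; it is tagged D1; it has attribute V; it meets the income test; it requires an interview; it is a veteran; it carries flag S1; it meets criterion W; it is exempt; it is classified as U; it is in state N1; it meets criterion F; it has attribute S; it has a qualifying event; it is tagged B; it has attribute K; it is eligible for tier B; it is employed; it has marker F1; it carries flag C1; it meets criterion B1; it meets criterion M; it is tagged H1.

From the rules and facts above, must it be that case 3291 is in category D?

Yes

By R1 (it is exempt, it has attribute V): it is tagged L1.
By R5 (it meets the income test, it is a veteran, it is tagged H1): it has attribute Z.
By R12 (it is employed, it has a qualifying event): it is eligible for tier A.
By R16 (it has a qualifying event, it meets criterion F): it is in state X1.
By R17 (it is eligible for tier A, it is in state X1, it requires an interview): it meets criterion K1.
By R23 (it is in state N1, it carries flag S1): it has marker A.
By R24 (it is over 18, it is tagged D1): it is a resident.
By R25 (it is tagged V1): it is approved.
By R29 (it is eligible for tier B, it has attribute V): it is on a waitlist.
By R30 (it is tagged D1, it has attribute K, it satisfies condition C2): it meets criterion E1.
By R32 (it is tagged L1): it satisfies condition Q.
By R35 (it has attribute Z): it has marker L.
By R37 (it has marker A): it has a disability rating.
By R38 (it is on a waitlist, it is a veteran): it has attribute P1.
By R4 (it meets criterion K1, it meets criterion B1): it is classified as A1.
By R7 (it has attribute P1, it requires an interview, it is tagged M1): it receives a waiver.
By R10 (it meets criterion E1): it meets criterion P.
By R18 (it is a resident): it has attribute G1.
By R21 (it has marker L, it meets criterion B1): it has attribute T.
By R26 (it has a disability rating, it is a veteran): it satisfies condition T1.
By R27 (it meets criterion P, it carries flag S1): it is in state W1.
By R33 (it is in state W1, it receives a waiver): it carries flag J.
By R3 (it is classified as A1, it carries flag S1): it is a first-time applicant.
By R15 (it has attribute G1, it meets criterion B1): it meets criterion H.
By R19 (it satisfies condition T1, it is tagged H1): it is denied.
By R22 (it is a first-time applicant, it meets criterion W, it satisfies condition Q): it has marker Y1.
By R31 (it is denied, it has attribute T): it is tagged X.
By R2 (it meets criterion H): it has marker N.
By R13 (it has marker N, it carries flag J, it is approved): it is in state Y.
By R11 (it is in state Y): it has dependents.
By R9 (it has dependents, it has marker Y1, it is tagged X): it is in category D.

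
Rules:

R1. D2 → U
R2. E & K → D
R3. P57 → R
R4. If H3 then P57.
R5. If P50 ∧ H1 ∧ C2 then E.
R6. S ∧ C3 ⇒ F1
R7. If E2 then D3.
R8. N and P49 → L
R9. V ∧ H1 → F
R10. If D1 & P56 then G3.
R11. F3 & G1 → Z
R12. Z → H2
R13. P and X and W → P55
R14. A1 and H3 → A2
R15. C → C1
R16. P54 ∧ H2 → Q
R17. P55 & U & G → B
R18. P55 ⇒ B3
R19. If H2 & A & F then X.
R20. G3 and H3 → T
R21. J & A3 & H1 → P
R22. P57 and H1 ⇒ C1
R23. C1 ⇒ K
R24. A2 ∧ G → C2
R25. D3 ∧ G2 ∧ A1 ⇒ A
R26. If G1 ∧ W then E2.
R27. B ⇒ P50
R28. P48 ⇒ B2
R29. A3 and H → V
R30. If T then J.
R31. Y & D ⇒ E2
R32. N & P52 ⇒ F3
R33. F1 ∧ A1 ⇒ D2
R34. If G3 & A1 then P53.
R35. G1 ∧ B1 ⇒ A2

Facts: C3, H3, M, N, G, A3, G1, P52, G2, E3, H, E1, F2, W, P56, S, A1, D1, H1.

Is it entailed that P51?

No

Forward chaining from the given facts derives: P57, F1, G3, A2, T, C1, K, C2, E2, V, J, F3, D2, P53, U, R, D3, F, Z, H2, P, A, X, P55, B, B3, P50, E, D.
No rule has P51 as its conclusion, and it is not among the given facts.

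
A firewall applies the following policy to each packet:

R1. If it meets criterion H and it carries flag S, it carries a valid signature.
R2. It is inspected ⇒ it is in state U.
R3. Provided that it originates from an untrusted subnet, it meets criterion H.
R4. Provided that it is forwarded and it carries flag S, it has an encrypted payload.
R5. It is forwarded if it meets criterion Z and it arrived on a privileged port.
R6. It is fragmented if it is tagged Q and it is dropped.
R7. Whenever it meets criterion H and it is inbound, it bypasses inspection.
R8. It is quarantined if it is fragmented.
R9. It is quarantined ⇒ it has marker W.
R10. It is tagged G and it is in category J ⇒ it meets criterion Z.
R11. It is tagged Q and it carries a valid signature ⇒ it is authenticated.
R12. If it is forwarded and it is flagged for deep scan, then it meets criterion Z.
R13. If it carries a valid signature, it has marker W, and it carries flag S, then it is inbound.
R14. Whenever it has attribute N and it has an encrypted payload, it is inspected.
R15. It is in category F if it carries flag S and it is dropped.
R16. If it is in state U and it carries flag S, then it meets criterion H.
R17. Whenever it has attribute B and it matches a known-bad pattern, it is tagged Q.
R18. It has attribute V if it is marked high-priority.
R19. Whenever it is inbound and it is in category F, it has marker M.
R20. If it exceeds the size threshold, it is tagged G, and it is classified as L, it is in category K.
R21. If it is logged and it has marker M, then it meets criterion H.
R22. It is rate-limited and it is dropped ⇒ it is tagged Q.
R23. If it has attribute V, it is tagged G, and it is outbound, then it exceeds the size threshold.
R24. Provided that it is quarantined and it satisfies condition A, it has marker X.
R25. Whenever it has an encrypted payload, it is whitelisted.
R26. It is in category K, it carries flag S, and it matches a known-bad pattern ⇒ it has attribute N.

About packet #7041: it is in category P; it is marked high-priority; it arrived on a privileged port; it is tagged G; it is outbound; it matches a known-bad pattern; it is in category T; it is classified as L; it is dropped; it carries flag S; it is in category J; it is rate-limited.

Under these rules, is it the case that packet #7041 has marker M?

By R10 (it is tagged G, it is in category J): it meets criterion Z.
By R15 (it carries flag S, it is dropped): it is in category F.
By R18 (it is marked high-priority): it has attribute V.
By R22 (it is rate-limited, it is dropped): it is tagged Q.
By R23 (it has attribute V, it is tagged G, it is outbound): it exceeds the size threshold.
By R5 (it meets criterion Z, it arrived on a privileged port): it is forwarded.
By R6 (it is tagged Q, it is dropped): it is fragmented.
By R8 (it is fragmented): it is quarantined.
By R9 (it is quarantined): it has marker W.
By R20 (it exceeds the size threshold, it is tagged G, it is classified as L): it is in category K.
By R26 (it is in category K, it carries flag S, it matches a known-bad pattern): it has attribute N.
By R4 (it is forwarded, it carries flag S): it has an encrypted payload.
By R14 (it has attribute N, it has an encrypted payload): it is inspected.
By R2 (it is inspected): it is in state U.
By R16 (it is in state U, it carries flag S): it meets criterion H.
By R1 (it meets criterion H, it carries flag S): it carries a valid signature.
By R13 (it carries a valid signature, it has marker W, it carries flag S): it is inbound.
By R19 (it is inbound, it is in category F): it has marker M.

Yes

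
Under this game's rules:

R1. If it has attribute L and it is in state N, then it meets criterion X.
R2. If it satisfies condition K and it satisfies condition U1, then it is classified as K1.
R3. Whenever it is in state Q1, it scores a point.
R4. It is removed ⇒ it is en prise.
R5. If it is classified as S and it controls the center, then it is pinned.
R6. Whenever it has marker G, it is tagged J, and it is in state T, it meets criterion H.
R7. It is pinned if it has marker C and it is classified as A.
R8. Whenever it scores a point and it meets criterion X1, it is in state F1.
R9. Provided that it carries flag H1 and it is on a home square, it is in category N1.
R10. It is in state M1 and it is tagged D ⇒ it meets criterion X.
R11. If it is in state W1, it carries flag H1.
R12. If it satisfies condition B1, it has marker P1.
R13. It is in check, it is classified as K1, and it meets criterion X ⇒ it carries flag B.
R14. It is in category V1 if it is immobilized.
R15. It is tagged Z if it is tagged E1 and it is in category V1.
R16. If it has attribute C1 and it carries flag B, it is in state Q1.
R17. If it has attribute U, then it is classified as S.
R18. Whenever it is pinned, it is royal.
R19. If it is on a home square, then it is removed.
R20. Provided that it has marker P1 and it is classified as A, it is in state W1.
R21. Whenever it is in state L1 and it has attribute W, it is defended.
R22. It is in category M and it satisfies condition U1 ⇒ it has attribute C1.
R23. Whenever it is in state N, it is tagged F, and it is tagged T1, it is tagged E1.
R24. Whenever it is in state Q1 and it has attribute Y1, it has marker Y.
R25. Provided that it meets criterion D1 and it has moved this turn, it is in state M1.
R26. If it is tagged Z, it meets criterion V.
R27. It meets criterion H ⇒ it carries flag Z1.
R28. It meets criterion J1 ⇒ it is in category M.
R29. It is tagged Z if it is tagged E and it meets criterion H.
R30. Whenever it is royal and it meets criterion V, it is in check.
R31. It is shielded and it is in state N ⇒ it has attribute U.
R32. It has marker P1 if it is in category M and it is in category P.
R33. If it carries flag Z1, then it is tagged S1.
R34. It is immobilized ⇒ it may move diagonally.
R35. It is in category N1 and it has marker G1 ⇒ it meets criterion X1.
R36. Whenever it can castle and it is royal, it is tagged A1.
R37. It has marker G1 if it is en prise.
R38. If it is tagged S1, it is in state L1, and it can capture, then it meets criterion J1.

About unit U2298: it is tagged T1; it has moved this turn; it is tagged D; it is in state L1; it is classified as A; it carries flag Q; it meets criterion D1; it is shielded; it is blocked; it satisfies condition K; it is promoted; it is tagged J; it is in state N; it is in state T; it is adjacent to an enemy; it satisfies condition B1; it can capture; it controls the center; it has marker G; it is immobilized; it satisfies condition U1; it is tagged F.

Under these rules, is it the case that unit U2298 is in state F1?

Forward chaining from the given facts derives: is classified as K1, meets criterion H, has marker P1, is in category V1, is in state W1, is tagged E1, is in state M1, carries flag Z1, has attribute U, is tagged S1, may move diagonally, meets criterion J1, meets criterion X, carries flag H1, is tagged Z, is classified as S, meets criterion V, is in category M, is pinned, is royal, has attribute C1, is in check, carries flag B, is in state Q1, scores a point.
The only rule concluding "it is in state F1" is R8, which needs "it meets criterion X1"; that is never established.

No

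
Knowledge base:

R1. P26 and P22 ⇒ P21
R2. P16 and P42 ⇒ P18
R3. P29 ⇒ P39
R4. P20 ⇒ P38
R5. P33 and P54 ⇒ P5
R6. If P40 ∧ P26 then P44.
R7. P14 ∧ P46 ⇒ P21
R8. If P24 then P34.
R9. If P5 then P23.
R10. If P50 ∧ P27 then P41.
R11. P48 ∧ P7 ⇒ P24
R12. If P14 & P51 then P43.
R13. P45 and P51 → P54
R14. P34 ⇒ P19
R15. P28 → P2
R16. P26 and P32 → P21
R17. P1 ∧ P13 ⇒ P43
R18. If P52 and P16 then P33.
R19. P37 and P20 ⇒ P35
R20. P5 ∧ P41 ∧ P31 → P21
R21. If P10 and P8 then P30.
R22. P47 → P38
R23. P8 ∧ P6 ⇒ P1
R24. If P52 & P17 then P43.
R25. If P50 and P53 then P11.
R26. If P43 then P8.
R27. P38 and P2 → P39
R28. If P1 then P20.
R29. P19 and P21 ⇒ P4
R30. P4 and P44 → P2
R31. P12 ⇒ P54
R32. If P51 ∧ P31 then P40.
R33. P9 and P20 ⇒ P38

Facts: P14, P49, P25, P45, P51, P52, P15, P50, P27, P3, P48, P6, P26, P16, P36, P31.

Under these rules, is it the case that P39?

No

Forward chaining from the given facts derives: P41, P43, P54, P33, P8, P40, P5, P44, P23, P21, P1, P20, P38.
Rules concluding P39: R3 needs P29; R27 needs P2 — none of these are established.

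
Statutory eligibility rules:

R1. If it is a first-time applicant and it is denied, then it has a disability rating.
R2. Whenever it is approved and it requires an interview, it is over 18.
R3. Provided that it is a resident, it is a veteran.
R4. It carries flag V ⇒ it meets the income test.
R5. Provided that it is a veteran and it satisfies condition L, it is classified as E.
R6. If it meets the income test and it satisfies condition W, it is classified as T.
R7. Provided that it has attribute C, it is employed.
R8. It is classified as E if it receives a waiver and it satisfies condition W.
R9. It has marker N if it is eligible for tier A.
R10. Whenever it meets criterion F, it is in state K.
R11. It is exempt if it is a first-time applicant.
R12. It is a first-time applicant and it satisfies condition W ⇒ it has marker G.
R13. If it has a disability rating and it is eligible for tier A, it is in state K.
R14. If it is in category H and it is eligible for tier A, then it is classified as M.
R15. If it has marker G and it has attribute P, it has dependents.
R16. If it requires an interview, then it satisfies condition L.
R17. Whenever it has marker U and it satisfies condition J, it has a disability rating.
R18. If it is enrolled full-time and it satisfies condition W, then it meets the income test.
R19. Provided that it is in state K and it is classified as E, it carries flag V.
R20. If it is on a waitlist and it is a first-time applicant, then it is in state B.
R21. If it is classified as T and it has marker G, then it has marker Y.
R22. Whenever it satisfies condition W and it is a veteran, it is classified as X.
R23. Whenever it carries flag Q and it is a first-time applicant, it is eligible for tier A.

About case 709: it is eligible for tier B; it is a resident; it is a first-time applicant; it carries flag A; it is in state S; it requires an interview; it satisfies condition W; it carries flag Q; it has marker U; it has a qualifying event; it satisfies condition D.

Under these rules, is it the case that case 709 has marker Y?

No

Forward chaining from the given facts derives: is a veteran, is exempt, has marker G, satisfies condition L, is classified as X, is eligible for tier A, is classified as E, has marker N.
The only rule concluding "it has marker Y" is R21, which needs "it is classified as T"; that is never established.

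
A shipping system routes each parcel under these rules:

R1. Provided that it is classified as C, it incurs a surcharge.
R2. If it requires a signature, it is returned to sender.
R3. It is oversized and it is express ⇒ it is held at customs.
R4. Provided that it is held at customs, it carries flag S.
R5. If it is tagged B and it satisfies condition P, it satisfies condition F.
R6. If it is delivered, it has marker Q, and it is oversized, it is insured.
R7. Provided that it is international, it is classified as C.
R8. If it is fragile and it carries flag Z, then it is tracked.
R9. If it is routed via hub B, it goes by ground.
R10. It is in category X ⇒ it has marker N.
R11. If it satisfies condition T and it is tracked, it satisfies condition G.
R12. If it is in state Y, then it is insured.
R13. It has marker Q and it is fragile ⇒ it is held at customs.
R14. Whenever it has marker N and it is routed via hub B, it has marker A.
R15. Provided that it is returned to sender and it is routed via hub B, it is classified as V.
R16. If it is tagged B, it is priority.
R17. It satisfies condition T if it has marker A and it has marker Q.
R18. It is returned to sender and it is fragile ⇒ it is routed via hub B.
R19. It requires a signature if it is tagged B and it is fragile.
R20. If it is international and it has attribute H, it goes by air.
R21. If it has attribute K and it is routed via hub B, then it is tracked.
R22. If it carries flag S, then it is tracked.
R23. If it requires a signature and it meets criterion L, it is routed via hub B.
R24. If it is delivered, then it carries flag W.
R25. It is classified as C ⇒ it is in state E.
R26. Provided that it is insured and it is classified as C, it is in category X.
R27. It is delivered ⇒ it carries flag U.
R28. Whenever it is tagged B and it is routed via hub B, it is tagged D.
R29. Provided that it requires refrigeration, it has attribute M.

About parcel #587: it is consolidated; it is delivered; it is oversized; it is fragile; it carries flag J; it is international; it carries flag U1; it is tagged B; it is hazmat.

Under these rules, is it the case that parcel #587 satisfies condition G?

No

Forward chaining from the given facts derives: is classified as C, is priority, requires a signature, carries flag W, is in state E, carries flag U, incurs a surcharge, is returned to sender, is routed via hub B, is tagged D, goes by ground, is classified as V.
The only rule concluding "it satisfies condition G" is R11, which needs "it satisfies condition T"; that is never established.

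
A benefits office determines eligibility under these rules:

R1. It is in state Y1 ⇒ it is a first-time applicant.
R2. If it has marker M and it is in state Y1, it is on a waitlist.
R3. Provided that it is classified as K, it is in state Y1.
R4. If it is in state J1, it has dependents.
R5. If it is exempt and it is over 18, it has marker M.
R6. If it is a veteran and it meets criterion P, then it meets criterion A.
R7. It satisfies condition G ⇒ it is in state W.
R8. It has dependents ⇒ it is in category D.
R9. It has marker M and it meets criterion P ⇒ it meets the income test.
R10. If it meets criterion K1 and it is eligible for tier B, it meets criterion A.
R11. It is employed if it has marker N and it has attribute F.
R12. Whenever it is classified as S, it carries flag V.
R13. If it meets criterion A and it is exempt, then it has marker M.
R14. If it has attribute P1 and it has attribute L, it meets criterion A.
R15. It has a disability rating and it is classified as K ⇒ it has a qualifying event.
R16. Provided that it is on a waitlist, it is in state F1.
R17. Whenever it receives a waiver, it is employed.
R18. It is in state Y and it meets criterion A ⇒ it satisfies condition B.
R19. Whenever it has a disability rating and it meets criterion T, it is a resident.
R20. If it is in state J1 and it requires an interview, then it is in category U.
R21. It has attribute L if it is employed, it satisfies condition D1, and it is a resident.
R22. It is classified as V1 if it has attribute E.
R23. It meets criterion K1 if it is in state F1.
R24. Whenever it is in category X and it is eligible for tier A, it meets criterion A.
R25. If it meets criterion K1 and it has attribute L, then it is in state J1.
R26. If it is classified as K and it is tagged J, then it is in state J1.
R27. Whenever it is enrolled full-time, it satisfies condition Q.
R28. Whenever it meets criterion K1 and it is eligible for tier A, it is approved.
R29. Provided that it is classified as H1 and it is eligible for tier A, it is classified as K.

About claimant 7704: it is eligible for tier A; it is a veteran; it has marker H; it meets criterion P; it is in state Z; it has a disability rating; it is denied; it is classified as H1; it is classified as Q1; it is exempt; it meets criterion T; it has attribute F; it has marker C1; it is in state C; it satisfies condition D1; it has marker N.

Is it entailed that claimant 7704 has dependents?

By R6 (it is a veteran, it meets criterion P): it meets criterion A.
By R11 (it has marker N, it has attribute F): it is employed.
By R13 (it meets criterion A, it is exempt): it has marker M.
By R19 (it has a disability rating, it meets criterion T): it is a resident.
By R21 (it is employed, it satisfies condition D1, it is a resident): it has attribute L.
By R29 (it is classified as H1, it is eligible for tier A): it is classified as K.
By R3 (it is classified as K): it is in state Y1.
By R2 (it has marker M, it is in state Y1): it is on a waitlist.
By R16 (it is on a waitlist): it is in state F1.
By R23 (it is in state F1): it meets criterion K1.
By R25 (it meets criterion K1, it has attribute L): it is in state J1.
By R4 (it is in state J1): it has dependents.

Yes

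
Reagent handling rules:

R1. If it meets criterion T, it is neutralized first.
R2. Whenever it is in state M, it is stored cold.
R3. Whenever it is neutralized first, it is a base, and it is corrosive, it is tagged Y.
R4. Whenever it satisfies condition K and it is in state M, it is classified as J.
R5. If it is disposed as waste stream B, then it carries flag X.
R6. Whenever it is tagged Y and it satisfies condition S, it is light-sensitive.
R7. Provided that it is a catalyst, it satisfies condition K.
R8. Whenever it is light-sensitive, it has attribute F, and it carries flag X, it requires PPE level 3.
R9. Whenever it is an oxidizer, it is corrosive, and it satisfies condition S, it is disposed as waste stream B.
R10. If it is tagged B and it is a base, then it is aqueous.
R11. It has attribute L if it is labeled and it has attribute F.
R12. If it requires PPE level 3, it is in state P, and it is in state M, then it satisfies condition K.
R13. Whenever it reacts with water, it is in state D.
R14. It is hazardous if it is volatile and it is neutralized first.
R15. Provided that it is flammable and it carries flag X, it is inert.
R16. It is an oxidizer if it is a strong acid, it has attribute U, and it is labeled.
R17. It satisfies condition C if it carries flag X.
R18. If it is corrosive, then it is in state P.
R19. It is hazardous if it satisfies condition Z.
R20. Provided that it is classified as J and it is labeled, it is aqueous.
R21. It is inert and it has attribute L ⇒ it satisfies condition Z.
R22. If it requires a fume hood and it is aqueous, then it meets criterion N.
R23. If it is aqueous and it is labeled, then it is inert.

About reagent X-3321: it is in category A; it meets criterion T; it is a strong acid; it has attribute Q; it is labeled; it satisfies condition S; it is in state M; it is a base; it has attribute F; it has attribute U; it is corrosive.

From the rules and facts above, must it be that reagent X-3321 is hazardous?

By R1 (it meets criterion T): it is neutralized first.
By R3 (it is neutralized first, it is a base, it is corrosive): it is tagged Y.
By R6 (it is tagged Y, it satisfies condition S): it is light-sensitive.
By R11 (it is labeled, it has attribute F): it has attribute L.
By R16 (it is a strong acid, it has attribute U, it is labeled): it is an oxidizer.
By R18 (it is corrosive): it is in state P.
By R9 (it is an oxidizer, it is corrosive, it satisfies condition S): it is disposed as waste stream B.
By R5 (it is disposed as waste stream B): it carries flag X.
By R8 (it is light-sensitive, it has attribute F, it carries flag X): it requires PPE level 3.
By R12 (it requires PPE level 3, it is in state P, it is in state M): it satisfies condition K.
By R4 (it satisfies condition K, it is in state M): it is classified as J.
By R20 (it is classified as J, it is labeled): it is aqueous.
By R23 (it is aqueous, it is labeled): it is inert.
By R21 (it is inert, it has attribute L): it satisfies condition Z.
By R19 (it satisfies condition Z): it is hazardous.

Yes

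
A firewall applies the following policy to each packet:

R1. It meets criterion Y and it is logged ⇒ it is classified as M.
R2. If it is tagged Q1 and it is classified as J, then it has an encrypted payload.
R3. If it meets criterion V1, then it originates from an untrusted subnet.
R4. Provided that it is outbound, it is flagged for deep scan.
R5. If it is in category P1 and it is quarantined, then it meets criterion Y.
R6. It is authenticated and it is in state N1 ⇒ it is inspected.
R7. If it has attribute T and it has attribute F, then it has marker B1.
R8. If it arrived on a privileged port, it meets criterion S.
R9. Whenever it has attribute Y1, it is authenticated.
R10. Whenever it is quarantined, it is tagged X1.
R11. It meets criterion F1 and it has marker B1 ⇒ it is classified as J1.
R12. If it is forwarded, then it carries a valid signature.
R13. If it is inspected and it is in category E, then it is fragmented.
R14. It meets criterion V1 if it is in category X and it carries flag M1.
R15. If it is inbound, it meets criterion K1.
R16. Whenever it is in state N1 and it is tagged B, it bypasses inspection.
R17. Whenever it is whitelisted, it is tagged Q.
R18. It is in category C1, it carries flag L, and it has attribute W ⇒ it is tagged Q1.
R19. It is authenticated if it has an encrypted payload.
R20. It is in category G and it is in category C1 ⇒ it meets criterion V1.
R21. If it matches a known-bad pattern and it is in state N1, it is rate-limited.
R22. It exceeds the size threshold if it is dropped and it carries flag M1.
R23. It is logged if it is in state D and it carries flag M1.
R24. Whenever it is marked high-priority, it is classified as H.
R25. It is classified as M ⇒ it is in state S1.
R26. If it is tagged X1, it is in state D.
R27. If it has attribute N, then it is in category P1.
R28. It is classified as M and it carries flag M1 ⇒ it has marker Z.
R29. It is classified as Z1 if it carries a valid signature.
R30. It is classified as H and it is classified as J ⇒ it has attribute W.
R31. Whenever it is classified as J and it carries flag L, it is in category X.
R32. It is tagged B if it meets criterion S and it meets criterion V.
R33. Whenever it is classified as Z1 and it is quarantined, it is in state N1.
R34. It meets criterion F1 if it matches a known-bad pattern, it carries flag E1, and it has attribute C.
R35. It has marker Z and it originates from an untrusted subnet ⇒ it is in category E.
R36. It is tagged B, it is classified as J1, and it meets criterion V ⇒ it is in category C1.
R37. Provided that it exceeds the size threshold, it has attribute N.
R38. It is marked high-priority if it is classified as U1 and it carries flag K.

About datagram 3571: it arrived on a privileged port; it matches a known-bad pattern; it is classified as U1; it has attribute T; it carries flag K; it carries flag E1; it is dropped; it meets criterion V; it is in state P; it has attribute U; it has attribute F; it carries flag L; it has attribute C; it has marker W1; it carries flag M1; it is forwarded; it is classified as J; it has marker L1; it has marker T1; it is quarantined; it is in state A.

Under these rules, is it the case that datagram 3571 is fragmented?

Yes

By R7 (it has attribute T, it has attribute F): it has marker B1.
By R8 (it arrived on a privileged port): it meets criterion S.
By R10 (it is quarantined): it is tagged X1.
By R12 (it is forwarded): it carries a valid signature.
By R22 (it is dropped, it carries flag M1): it exceeds the size threshold.
By R26 (it is tagged X1): it is in state D.
By R29 (it carries a valid signature): it is classified as Z1.
By R31 (it is classified as J, it carries flag L): it is in category X.
By R32 (it meets criterion S, it meets criterion V): it is tagged B.
By R33 (it is classified as Z1, it is quarantined): it is in state N1.
By R34 (it matches a known-bad pattern, it carries flag E1, it has attribute C): it meets criterion F1.
By R37 (it exceeds the size threshold): it has attribute N.
By R38 (it is classified as U1, it carries flag K): it is marked high-priority.
By R11 (it meets criterion F1, it has marker B1): it is classified as J1.
By R14 (it is in category X, it carries flag M1): it meets criterion V1.
By R23 (it is in state D, it carries flag M1): it is logged.
By R24 (it is marked high-priority): it is classified as H.
By R27 (it has attribute N): it is in category P1.
By R30 (it is classified as H, it is classified as J): it has attribute W.
By R36 (it is tagged B, it is classified as J1, it meets criterion V): it is in category C1.
By R3 (it meets criterion V1): it originates from an untrusted subnet.
By R5 (it is in category P1, it is quarantined): it meets criterion Y.
By R18 (it is in category C1, it carries flag L, it has attribute W): it is tagged Q1.
By R1 (it meets criterion Y, it is logged): it is classified as M.
By R2 (it is tagged Q1, it is classified as J): it has an encrypted payload.
By R19 (it has an encrypted payload): it is authenticated.
By R28 (it is classified as M, it carries flag M1): it has marker Z.
By R35 (it has marker Z, it originates from an untrusted subnet): it is in category E.
By R6 (it is authenticated, it is in state N1): it is inspected.
By R13 (it is inspected, it is in category E): it is fragmented.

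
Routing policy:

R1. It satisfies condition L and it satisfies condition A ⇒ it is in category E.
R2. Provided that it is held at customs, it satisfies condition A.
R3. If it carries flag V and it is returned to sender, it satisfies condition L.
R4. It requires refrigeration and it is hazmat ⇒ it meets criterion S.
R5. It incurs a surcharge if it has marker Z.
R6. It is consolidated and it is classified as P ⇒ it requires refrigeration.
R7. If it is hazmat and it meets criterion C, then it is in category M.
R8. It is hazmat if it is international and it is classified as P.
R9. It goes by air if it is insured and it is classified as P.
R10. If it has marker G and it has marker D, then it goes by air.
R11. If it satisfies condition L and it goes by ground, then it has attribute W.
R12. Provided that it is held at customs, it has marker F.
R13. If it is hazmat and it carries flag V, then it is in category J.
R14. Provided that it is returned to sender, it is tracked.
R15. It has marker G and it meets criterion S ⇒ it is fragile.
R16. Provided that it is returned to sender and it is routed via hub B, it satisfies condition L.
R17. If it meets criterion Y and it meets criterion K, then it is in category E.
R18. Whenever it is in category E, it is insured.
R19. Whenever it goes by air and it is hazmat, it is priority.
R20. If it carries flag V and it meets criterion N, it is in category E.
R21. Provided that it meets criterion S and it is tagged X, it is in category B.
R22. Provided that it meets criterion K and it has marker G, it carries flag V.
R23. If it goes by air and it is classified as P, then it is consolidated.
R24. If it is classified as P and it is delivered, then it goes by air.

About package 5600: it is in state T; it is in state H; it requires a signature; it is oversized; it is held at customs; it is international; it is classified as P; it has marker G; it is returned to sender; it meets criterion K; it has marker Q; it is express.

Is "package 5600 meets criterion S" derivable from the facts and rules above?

By R2 (it is held at customs): it satisfies condition A.
By R8 (it is international, it is classified as P): it is hazmat.
By R22 (it meets criterion K, it has marker G): it carries flag V.
By R3 (it carries flag V, it is returned to sender): it satisfies condition L.
By R1 (it satisfies condition L, it satisfies condition A): it is in category E.
By R18 (it is in category E): it is insured.
By R9 (it is insured, it is classified as P): it goes by air.
By R23 (it goes by air, it is classified as P): it is consolidated.
By R6 (it is consolidated, it is classified as P): it requires refrigeration.
By R4 (it requires refrigeration, it is hazmat): it meets criterion S.

Yes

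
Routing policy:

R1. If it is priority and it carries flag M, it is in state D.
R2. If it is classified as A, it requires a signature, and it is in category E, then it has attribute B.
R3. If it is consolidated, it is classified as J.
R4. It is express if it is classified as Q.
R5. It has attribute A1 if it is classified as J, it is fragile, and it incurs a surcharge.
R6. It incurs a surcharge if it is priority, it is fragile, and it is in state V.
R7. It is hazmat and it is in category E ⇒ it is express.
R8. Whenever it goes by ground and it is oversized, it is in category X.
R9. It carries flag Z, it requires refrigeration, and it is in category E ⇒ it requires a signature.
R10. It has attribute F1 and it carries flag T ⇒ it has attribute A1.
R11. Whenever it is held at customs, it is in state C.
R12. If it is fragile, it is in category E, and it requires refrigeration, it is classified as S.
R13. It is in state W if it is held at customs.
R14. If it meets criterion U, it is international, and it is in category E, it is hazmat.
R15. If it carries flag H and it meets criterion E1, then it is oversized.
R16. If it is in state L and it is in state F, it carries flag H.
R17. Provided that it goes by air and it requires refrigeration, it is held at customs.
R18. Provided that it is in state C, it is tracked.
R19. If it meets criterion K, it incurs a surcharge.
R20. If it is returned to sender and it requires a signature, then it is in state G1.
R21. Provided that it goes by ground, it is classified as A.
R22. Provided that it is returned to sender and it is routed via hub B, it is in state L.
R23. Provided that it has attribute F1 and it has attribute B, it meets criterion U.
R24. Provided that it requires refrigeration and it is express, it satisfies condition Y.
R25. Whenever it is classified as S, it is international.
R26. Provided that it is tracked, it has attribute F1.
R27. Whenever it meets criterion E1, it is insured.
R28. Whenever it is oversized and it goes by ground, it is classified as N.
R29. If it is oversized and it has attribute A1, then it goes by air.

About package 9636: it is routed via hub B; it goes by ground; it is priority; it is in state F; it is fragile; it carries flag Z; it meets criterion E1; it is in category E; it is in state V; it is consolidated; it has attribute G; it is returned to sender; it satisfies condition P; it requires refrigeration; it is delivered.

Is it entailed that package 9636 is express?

Yes

By R3 (it is consolidated): it is classified as J.
By R6 (it is priority, it is fragile, it is in state V): it incurs a surcharge.
By R9 (it carries flag Z, it requires refrigeration, it is in category E): it requires a signature.
By R12 (it is fragile, it is in category E, it requires refrigeration): it is classified as S.
By R21 (it goes by ground): it is classified as A.
By R22 (it is returned to sender, it is routed via hub B): it is in state L.
By R25 (it is classified as S): it is international.
By R2 (it is classified as A, it requires a signature, it is in category E): it has attribute B.
By R5 (it is classified as J, it is fragile, it incurs a surcharge): it has attribute A1.
By R16 (it is in state L, it is in state F): it carries flag H.
By R15 (it carries flag H, it meets criterion E1): it is oversized.
By R29 (it is oversized, it has attribute A1): it goes by air.
By R17 (it goes by air, it requires refrigeration): it is held at customs.
By R11 (it is held at customs): it is in state C.
By R18 (it is in state C): it is tracked.
By R26 (it is tracked): it has attribute F1.
By R23 (it has attribute F1, it has attribute B): it meets criterion U.
By R14 (it meets criterion U, it is international, it is in category E): it is hazmat.
By R7 (it is hazmat, it is in category E): it is express.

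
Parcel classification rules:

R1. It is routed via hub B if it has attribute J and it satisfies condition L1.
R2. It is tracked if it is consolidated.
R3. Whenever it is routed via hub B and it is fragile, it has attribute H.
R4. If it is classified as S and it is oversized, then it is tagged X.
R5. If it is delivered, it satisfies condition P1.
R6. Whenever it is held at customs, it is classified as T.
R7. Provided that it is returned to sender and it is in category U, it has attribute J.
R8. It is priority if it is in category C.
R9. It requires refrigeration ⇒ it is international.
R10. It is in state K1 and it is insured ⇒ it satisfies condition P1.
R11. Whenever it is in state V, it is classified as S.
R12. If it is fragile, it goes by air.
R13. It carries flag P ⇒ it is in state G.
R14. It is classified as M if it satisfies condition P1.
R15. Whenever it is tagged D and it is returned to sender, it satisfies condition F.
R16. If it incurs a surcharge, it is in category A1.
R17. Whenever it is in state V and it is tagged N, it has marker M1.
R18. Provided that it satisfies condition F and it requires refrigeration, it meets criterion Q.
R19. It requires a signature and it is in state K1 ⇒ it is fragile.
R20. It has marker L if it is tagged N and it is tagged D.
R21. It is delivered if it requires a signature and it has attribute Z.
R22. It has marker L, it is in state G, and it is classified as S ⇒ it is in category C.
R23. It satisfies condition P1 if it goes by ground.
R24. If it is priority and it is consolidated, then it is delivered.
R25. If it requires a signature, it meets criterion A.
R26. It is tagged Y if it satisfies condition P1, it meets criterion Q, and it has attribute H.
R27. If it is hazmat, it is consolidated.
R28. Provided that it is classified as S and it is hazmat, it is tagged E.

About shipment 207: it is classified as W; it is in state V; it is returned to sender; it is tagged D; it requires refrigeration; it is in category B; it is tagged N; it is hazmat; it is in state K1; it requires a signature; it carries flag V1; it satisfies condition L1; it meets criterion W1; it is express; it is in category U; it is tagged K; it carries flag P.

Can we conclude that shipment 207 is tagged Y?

By R7 (it is returned to sender, it is in category U): it has attribute J.
By R11 (it is in state V): it is classified as S.
By R13 (it carries flag P): it is in state G.
By R15 (it is tagged D, it is returned to sender): it satisfies condition F.
By R18 (it satisfies condition F, it requires refrigeration): it meets criterion Q.
By R19 (it requires a signature, it is in state K1): it is fragile.
By R20 (it is tagged N, it is tagged D): it has marker L.
By R22 (it has marker L, it is in state G, it is classified as S): it is in category C.
By R27 (it is hazmat): it is consolidated.
By R1 (it has attribute J, it satisfies condition L1): it is routed via hub B.
By R3 (it is routed via hub B, it is fragile): it has attribute H.
By R8 (it is in category C): it is priority.
By R24 (it is priority, it is consolidated): it is delivered.
By R5 (it is delivered): it satisfies condition P1.
By R26 (it satisfies condition P1, it meets criterion Q, it has attribute H): it is tagged Y.

Yes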